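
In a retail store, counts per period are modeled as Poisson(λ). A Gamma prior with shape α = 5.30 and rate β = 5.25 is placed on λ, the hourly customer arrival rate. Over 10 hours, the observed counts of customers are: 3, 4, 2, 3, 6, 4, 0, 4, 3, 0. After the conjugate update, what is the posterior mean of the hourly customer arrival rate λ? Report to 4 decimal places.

With a Gamma(shape α, rate β) prior, the Poisson likelihood is conjugate: the posterior is Gamma(α + ΣXᵢ, β + n).
Sum of counts S = 29 over n = 10 hours.
Posterior: Gamma(α+S, β+n) = Gamma(5.30+29, 5.25+10) = Gamma(34.30, 15.25).
Posterior mean = α/β = 34.30/15.25 = 2.2492.

2.2492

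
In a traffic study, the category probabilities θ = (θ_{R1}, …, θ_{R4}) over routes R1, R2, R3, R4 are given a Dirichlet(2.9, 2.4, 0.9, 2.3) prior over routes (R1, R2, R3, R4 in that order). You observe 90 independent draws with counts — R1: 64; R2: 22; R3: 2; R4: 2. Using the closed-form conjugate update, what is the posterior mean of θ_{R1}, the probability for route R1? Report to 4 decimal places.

The Dirichlet prior is conjugate to the Multinomial likelihood: each posterior αⱼ = prior αⱼ + observed count nⱼ.
Posterior concentration: (66.9, 24.4, 2.9, 4.3), total = 98.5.
E[θ_{R1}|data] = α_{R1}/Σα = 66.9/98.5 = 0.6792.

0.6792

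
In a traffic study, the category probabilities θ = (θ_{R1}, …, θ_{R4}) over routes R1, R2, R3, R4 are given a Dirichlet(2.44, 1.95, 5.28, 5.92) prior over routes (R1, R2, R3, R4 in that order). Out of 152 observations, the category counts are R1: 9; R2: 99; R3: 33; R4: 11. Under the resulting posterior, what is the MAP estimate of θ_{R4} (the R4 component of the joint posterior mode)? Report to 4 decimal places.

The Dirichlet prior is conjugate to the Multinomial likelihood: each posterior αⱼ = prior αⱼ + observed count nⱼ.
Posterior concentration: (11.44, 100.95, 38.28, 16.92), total = 167.59.
Joint mode component: (α_{R4}−1)/(Σα−K) = 15.92/163.59 = 0.0973.

0.0973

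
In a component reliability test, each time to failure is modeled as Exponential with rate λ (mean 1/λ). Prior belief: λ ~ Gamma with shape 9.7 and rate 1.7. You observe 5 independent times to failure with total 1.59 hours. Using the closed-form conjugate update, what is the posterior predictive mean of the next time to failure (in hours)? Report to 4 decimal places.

0.2401

With a Gamma(shape α, rate β) prior on the exponential rate λ, the posterior after n observations with total T = Σxᵢ is Gamma(α+n, β+T).
Posterior: Gamma(9.7+5, 1.7+1.59) = Gamma(14.7, 3.29).
The predictive distribution for the next observation is Lomax; its mean is β/(α−1) = 3.29/13.7 = 0.2401.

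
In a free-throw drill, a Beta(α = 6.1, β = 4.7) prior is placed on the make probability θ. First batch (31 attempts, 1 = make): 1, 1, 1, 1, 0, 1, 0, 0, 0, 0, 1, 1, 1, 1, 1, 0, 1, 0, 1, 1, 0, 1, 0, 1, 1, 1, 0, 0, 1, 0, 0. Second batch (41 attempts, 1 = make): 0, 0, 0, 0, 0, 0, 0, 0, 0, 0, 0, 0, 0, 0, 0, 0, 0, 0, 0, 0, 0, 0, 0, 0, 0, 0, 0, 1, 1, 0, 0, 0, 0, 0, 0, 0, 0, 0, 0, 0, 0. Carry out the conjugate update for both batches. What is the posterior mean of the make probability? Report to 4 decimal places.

The Beta prior is conjugate to a Binomial/Bernoulli likelihood; the update adds successes to α and failures to β.
After batch 1: Beta(6.1+18, 4.7+13) = Beta(24.1, 17.7).
After batch 2: Beta(24.1+2, 17.7+39) = Beta(26.1, 56.7).
Posterior mean = α/(α+β) = 26.1/82.8 = 0.3152.

0.3152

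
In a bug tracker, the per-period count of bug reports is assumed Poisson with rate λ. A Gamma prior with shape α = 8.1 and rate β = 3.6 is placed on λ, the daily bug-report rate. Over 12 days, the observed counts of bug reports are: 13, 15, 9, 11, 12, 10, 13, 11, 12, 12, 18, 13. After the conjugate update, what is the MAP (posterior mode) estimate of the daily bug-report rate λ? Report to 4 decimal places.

With a Gamma(shape α, rate β) prior, the Poisson likelihood is conjugate: the posterior is Gamma(α + ΣXᵢ, β + n).
Sum of counts S = 149 over n = 12 days.
Posterior: Gamma(α+S, β+n) = Gamma(8.1+149, 3.6+12) = Gamma(157.1, 15.6).
Mode of Gamma(α,β) for α≥1 is (α−1)/β = 156.1/15.6 = 10.0064.

10.0064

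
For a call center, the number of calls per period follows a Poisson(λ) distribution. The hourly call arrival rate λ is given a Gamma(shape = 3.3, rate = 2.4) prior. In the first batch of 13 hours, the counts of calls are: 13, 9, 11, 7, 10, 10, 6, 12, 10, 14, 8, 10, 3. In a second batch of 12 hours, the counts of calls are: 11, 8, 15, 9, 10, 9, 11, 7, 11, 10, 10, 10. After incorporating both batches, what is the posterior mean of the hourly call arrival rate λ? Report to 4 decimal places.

9.0255

With a Gamma(shape α, rate β) prior, the Poisson likelihood is conjugate: the posterior is Gamma(α + ΣXᵢ, β + n).
Batch 1: sum of counts S = 123 over n = 13 hours.
After batch 1: Gamma(α+S, β+n) = Gamma(3.3+123, 2.4+13) = Gamma(126.3, 15.4).
Batch 2: sum of counts S = 121 over n = 12 hours.
After batch 2: Gamma(α+S, β+n) = Gamma(126.3+121, 15.4+12) = Gamma(247.3, 27.4).
Posterior mean = α/β = 247.3/27.4 = 9.0255.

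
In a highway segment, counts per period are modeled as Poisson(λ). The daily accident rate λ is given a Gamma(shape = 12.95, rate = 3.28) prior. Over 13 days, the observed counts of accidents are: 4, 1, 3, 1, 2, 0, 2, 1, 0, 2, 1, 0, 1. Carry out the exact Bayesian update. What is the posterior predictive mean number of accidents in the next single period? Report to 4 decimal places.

1.9011

With a Gamma(shape α, rate β) prior, the Poisson likelihood is conjugate: the posterior is Gamma(α + ΣXᵢ, β + n).
Sum of counts S = 18 over n = 13 days.
Posterior: Gamma(α+S, β+n) = Gamma(12.95+18, 3.28+13) = Gamma(30.95, 16.28).
The predictive distribution for one future period is NegBinom with mean α/β = 1.9011.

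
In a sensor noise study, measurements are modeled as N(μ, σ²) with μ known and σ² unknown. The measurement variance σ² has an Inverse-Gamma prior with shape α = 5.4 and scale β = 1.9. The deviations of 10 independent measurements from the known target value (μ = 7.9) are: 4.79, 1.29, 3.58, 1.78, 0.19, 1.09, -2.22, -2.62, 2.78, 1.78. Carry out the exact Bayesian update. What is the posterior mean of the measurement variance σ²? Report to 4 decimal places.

3.6333

With known mean μ and an Inverse-Gamma(α, β) prior on σ², the Normal likelihood is conjugate: posterior is Inv-Gamma(α + n/2, β + Σ(xᵢ−μ)²/2).
Σ(xᵢ−μ)² = (4.79)² + (1.29)² + (3.58)² + (1.78)² + (0.19)² + (1.09)² + (-2.22)² + (-2.62)² + (2.78)² + (1.78)² = 64.5068.
Posterior: Inv-Gamma(5.4 + 10/2, 1.9 + 64.5068/2) = Inv-Gamma(10.40, 34.15340).
E[σ²|data] = β/(α−1) = 34.15340/9.40 = 3.6333.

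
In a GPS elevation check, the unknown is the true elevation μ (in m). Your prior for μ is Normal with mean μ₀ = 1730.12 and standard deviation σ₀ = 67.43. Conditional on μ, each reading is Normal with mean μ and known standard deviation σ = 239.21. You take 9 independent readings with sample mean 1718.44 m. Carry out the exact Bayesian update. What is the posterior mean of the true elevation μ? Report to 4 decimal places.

For Normal data with known variance σ², a Normal(μ₀, σ₀²) prior on μ is conjugate. Posterior precision = 1/σ₀² + n/σ²; posterior mean is the precision-weighted average of μ₀ and x̄.
n·x̄ = 9·1718.44 = 15465.96.
σ₀² = 67.43² = 4546.8049, σ² = 239.21² = 57221.4241; σ² + n·σ₀² = 57221.4241 + 9·4546.8049 = 98142.6682.
Posterior mean = (μ₀/σ₀² + n·x̄/σ²)/(1/σ₀² + n/σ²) = (σ²·μ₀ + σ₀²·n·x̄)/(σ² + n·σ₀²) = (57221.4241·1730.12 + 4546.8049·15465.96)/98142.6682 = 169320632.975096/98142.6682 = 1725.2499.

1725.2499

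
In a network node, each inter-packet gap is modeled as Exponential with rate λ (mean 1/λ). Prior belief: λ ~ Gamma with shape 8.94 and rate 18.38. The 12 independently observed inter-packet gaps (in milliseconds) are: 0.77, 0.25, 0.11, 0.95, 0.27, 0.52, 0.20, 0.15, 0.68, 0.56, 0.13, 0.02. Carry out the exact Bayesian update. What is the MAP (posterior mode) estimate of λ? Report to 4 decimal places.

With a Gamma(shape α, rate β) prior on the exponential rate λ, the posterior after n observations with total T = Σxᵢ is Gamma(α+n, β+T).
Sum of observations T = 4.61 milliseconds; n = 12.
Posterior: Gamma(8.94+12, 18.38+4.61) = Gamma(20.94, 22.99).
Mode = (α−1)/β = 0.8673.

0.8673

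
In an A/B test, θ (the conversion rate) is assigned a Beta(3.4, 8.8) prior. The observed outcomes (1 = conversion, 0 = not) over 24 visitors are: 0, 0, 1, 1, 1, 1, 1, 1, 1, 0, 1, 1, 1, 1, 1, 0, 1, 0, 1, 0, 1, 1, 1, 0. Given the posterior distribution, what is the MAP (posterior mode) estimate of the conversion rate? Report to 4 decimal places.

The Beta prior is conjugate to a Binomial/Bernoulli likelihood; the update adds successes to α and failures to β.
Posterior: Beta(α+k, β+n−k) = Beta(3.4+17, 8.8+7) = Beta(20.4, 15.8).
Mode of Beta(a,b) for a,b>1 is (a−1)/(a+b−2) = 19.4/34.2 = 0.5673.

0.5673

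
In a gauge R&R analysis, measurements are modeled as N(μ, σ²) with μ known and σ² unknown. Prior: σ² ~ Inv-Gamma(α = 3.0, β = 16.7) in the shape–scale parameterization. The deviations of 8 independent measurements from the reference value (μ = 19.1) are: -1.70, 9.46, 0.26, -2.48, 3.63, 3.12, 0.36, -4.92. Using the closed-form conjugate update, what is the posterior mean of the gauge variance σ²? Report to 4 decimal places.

14.9372

With known mean μ and an Inverse-Gamma(α, β) prior on σ², the Normal likelihood is conjugate: posterior is Inv-Gamma(α + n/2, β + Σ(xᵢ−μ)²/2).
Σ(xᵢ−μ)² = (-1.70)² + (9.46)² + (0.26)² + (-2.48)² + (3.63)² + (3.12)² + (0.36)² + (-4.92)² = 145.8469.
Posterior: Inv-Gamma(3.0 + 8/2, 16.7 + 145.8469/2) = Inv-Gamma(7.00, 89.62345).
E[σ²|data] = β/(α−1) = 89.62345/6.00 = 14.9372.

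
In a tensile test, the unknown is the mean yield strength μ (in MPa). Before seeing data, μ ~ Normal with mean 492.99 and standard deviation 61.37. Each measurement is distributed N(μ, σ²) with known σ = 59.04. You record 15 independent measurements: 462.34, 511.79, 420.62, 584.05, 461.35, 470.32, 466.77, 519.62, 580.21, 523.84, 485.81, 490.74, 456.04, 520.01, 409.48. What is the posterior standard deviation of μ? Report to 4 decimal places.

14.7945

For Normal data with known variance σ², a Normal(μ₀, σ₀²) prior on μ is conjugate. Posterior precision = 1/σ₀² + n/σ²; posterior mean is the precision-weighted average of μ₀ and x̄.
σ₀² = 61.37² = 3766.2769, σ² = 59.04² = 3485.7216; σ² + n·σ₀² = 3485.7216 + 15·3766.2769 = 59979.8751.
Posterior precision = 1/σ₀² + n/σ² = 1/3766.2769 + 15/3485.7216 = (σ² + n·σ₀²)/(σ₀²σ²) = 59979.8751/(3766.2769·3485.7216); posterior variance σₙ² = σ₀²σ²/(σ² + n·σ₀²) = 3766.2769·3485.7216/59979.8751 = 218.876627.
Posterior SD = √σₙ² = √(3766.2769·3485.7216/59979.8751) = 14.7945.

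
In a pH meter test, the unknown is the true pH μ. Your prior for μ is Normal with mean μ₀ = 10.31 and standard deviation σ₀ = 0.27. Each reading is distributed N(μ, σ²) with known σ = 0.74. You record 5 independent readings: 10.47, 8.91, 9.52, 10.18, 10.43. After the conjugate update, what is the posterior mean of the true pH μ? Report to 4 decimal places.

10.1470

For Normal data with known variance σ², a Normal(μ₀, σ₀²) prior on μ is conjugate. Posterior precision = 1/σ₀² + n/σ²; posterior mean is the precision-weighted average of μ₀ and x̄.
Σxᵢ = 10.47 + 8.91 + 9.52 + 10.18 + 10.43 = 49.51, so n·x̄ = 49.51.
σ₀² = 0.27² = 0.0729, σ² = 0.74² = 0.5476; σ² + n·σ₀² = 0.5476 + 5·0.0729 = 0.9121.
Posterior mean = (μ₀/σ₀² + n·x̄/σ²)/(1/σ₀² + n/σ²) = (σ²·μ₀ + σ₀²·n·x̄)/(σ² + n·σ₀²) = (0.5476·10.31 + 0.0729·49.51)/0.9121 = 9.255035/0.9121 = 10.1470.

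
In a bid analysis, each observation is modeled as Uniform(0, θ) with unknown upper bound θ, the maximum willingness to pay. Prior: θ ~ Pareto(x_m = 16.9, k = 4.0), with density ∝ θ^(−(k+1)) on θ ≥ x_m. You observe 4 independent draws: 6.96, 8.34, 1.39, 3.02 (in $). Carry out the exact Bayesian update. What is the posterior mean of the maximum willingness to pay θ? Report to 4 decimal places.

19.3143

A Pareto(scale x_m, shape k) prior on the upper bound θ of Uniform(0, θ) is conjugate: posterior is Pareto(max(x_m, max xᵢ), k + n).
Sample maximum = 8.34; prior scale x_m = 16.9 → posterior scale = max = 16.90.
Posterior shape = 4.0 + 4 = 8.0.
E[θ|data] = k·x_m/(k−1) = 8.0·16.90/7.0 = 19.3143.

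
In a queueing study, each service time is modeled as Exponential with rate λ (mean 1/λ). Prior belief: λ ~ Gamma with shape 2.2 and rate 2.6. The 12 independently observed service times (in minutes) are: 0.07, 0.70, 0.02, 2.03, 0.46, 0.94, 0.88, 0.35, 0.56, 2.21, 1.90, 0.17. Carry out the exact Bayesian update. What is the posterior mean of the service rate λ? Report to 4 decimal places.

1.1016

With a Gamma(shape α, rate β) prior on the exponential rate λ, the posterior after n observations with total T = Σxᵢ is Gamma(α+n, β+T).
Sum of observations T = 10.29 minutes; n = 12.
Posterior: Gamma(2.2+12, 2.6+10.29) = Gamma(14.2, 12.89).
Posterior mean of λ = α/β = 14.2/12.89 = 1.1016.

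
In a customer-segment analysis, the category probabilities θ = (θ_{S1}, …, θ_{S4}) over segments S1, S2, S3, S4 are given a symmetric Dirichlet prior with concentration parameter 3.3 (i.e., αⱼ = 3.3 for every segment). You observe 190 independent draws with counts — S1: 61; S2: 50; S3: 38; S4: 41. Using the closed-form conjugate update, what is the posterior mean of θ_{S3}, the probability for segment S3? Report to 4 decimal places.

The Dirichlet prior is conjugate to the Multinomial likelihood: each posterior αⱼ = prior αⱼ + observed count nⱼ.
Posterior concentration: (64.3, 53.3, 41.3, 44.3), total = 203.2.
E[θ_{S3}|data] = α_{S3}/Σα = 41.3/203.2 = 0.2032.

0.2032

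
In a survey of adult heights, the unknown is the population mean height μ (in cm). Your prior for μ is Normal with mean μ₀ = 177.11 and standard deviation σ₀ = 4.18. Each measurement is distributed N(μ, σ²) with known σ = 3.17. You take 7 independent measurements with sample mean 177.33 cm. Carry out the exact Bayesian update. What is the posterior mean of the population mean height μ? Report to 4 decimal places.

177.3133

For Normal data with known variance σ², a Normal(μ₀, σ₀²) prior on μ is conjugate. Posterior precision = 1/σ₀² + n/σ²; posterior mean is the precision-weighted average of μ₀ and x̄.
n·x̄ = 7·177.33 = 1241.31.
σ₀² = 4.18² = 17.4724, σ² = 3.17² = 10.0489; σ² + n·σ₀² = 10.0489 + 7·17.4724 = 132.3557.
Posterior mean = (μ₀/σ₀² + n·x̄/σ²)/(1/σ₀² + n/σ²) = (σ²·μ₀ + σ₀²·n·x̄)/(σ² + n·σ₀²) = (10.0489·177.11 + 17.4724·1241.31)/132.3557 = 23468.425523/132.3557 = 177.3133.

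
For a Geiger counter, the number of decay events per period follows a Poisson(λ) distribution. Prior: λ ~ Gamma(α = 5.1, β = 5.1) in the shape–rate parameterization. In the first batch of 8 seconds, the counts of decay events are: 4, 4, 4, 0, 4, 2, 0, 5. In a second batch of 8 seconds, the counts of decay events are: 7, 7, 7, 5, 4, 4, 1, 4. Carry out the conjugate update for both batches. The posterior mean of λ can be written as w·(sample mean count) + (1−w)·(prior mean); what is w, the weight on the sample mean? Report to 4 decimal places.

0.7583

With a Gamma(shape α, rate β) prior, the Poisson likelihood is conjugate: the posterior is Gamma(α + ΣXᵢ, β + n).
Total number of seconds: n = 8 + 8 = 16.
Posterior mean = (α₀+S)/(β₀+n) = [n/(β₀+n)]·(S/n) + [β₀/(β₀+n)]·(α₀/β₀), so only n and β₀ enter the weight.
Weight on data w = n/(β₀+n) = 16/(5.1+16) = 16/21.1 = 0.7583.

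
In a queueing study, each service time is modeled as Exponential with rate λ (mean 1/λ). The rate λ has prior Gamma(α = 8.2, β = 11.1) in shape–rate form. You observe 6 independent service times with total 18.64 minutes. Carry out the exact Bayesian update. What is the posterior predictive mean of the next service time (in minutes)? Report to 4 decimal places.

2.2530

With a Gamma(shape α, rate β) prior on the exponential rate λ, the posterior after n observations with total T = Σxᵢ is Gamma(α+n, β+T).
Posterior: Gamma(8.2+6, 11.1+18.64) = Gamma(14.2, 29.74).
The predictive distribution for the next observation is Lomax; its mean is β/(α−1) = 29.74/13.2 = 2.2530.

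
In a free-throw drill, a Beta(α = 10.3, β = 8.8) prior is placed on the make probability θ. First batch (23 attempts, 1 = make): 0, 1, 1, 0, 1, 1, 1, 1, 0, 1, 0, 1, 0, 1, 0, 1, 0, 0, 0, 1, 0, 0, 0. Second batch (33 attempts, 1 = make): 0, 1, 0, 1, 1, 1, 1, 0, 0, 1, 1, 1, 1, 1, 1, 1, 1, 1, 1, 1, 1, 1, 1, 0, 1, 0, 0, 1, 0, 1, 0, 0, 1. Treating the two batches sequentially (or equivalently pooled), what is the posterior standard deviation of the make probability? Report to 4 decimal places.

The Beta prior is conjugate to a Binomial/Bernoulli likelihood; the update adds successes to α and failures to β.
After batch 1: Beta(10.3+11, 8.8+12) = Beta(21.3, 20.8).
After batch 2: Beta(21.3+23, 20.8+10) = Beta(44.3, 30.8).
Var = αβ/((α+β)²(α+β+1)) = 44.3·30.8/(75.1²·76.1) = 0.00317900; SD = √0.00317900 = 0.0564.

0.0564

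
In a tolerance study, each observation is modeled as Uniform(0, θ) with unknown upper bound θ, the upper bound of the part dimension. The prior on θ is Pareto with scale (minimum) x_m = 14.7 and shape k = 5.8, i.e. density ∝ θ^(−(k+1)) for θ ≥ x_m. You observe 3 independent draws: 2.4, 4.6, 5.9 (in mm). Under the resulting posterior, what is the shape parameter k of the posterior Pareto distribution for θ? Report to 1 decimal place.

A Pareto(scale x_m, shape k) prior on the upper bound θ of Uniform(0, θ) is conjugate: posterior is Pareto(max(x_m, max xᵢ), k + n).
Sample maximum = 5.9; prior scale x_m = 14.7 → posterior scale = max = 14.7.
Posterior shape = 5.8 + 3 = 8.8.
Posterior shape k = 8.8.

8.8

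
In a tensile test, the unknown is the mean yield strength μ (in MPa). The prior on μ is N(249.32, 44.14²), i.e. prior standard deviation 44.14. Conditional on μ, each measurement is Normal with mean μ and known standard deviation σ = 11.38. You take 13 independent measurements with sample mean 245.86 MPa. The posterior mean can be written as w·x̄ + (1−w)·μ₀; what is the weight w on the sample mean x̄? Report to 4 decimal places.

0.9949

For Normal data with known variance σ², a Normal(μ₀, σ₀²) prior on μ is conjugate. Posterior precision = 1/σ₀² + n/σ²; posterior mean is the precision-weighted average of μ₀ and x̄.
σ₀² = 44.14² = 1948.3396, σ² = 11.38² = 129.5044. Prior precision 1/σ₀² = 1/1948.3396; data precision n/σ² = 13/129.5044.
w = (n/σ²)/(1/σ₀² + n/σ²) = n·σ₀²/(σ² + n·σ₀²) = 13·1948.3396/(129.5044 + 13·1948.3396) = 25328.4148/25457.9192 = 0.9949.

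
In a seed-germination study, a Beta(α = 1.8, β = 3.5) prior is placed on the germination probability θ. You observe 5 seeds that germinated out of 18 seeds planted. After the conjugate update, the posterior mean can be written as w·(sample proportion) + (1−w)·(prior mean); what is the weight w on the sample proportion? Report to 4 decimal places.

0.7725

The Beta prior is conjugate to a Binomial/Bernoulli likelihood; the update adds successes to α and failures to β.
Posterior mean = (α₀+k)/(α₀+β₀+n) = [n/(α₀+β₀+n)]·(k/n) + [(α₀+β₀)/(α₀+β₀+n)]·α₀/(α₀+β₀), so only n and the prior enter the weight.
The weight on the data is w = n/(α₀+β₀+n) = 18/(1.8+3.5+18) = 18/23.3 = 0.7725.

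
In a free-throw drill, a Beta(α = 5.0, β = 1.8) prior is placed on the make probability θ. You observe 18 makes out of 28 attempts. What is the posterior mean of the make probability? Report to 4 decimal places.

0.6609

The Beta prior is conjugate to a Binomial/Bernoulli likelihood; the update adds successes to α and failures to β.
Posterior: Beta(α+k, β+n−k) = Beta(5.0+18, 1.8+10) = Beta(23.0, 11.8).
Posterior mean = α/(α+β) = 23.0/34.8 = 0.6609.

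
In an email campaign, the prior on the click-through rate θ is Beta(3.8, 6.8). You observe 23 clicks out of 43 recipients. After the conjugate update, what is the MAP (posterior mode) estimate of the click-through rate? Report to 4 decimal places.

0.5000

The Beta prior is conjugate to a Binomial/Bernoulli likelihood; the update adds successes to α and failures to β.
Posterior: Beta(α+k, β+n−k) = Beta(3.8+23, 6.8+20) = Beta(26.8, 26.8).
Mode of Beta(a,b) for a,b>1 is (a−1)/(a+b−2) = 25.8/51.6 = 0.5000.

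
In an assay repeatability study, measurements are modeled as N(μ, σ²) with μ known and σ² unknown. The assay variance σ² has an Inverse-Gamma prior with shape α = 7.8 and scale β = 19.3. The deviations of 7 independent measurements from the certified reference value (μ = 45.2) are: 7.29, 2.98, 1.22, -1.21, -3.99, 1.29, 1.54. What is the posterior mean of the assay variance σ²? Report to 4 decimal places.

With known mean μ and an Inverse-Gamma(α, β) prior on σ², the Normal likelihood is conjugate: posterior is Inv-Gamma(α + n/2, β + Σ(xᵢ−μ)²/2).
Σ(xᵢ−μ)² = (7.29)² + (2.98)² + (1.22)² + (-1.21)² + (-3.99)² + (1.29)² + (1.54)² = 84.9328.
Posterior: Inv-Gamma(7.8 + 7/2, 19.3 + 84.9328/2) = Inv-Gamma(11.30, 61.76640).
E[σ²|data] = β/(α−1) = 61.76640/10.30 = 5.9967.

5.9967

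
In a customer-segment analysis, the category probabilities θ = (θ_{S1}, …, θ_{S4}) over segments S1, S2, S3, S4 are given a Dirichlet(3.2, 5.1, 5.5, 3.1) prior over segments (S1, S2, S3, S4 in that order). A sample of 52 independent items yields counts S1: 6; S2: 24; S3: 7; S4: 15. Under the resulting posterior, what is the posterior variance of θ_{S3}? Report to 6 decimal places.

The Dirichlet prior is conjugate to the Multinomial likelihood: each posterior αⱼ = prior αⱼ + observed count nⱼ.
Posterior concentration: (9.2, 29.1, 12.5, 18.1), total = 68.9.
Var[θ_j] = α_j(Σα−α_j)/((Σα)²(Σα+1)) = 12.5·56.4/(68.9²·69.9) = 0.002125.

0.002125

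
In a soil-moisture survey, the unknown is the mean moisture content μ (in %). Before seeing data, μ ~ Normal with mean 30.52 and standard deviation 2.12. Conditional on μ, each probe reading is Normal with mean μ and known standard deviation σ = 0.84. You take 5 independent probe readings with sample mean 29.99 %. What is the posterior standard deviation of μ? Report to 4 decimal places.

For Normal data with known variance σ², a Normal(μ₀, σ₀²) prior on μ is conjugate. Posterior precision = 1/σ₀² + n/σ²; posterior mean is the precision-weighted average of μ₀ and x̄.
σ₀² = 2.12² = 4.4944, σ² = 0.84² = 0.7056; σ² + n·σ₀² = 0.7056 + 5·4.4944 = 23.1776.
Posterior precision = 1/σ₀² + n/σ² = 1/4.4944 + 5/0.7056 = (σ² + n·σ₀²)/(σ₀²σ²) = 23.1776/(4.4944·0.7056); posterior variance σₙ² = σ₀²σ²/(σ² + n·σ₀²) = 4.4944·0.7056/23.1776 = 0.136824.
Posterior SD = √σₙ² = √(4.4944·0.7056/23.1776) = 0.3699.

0.3699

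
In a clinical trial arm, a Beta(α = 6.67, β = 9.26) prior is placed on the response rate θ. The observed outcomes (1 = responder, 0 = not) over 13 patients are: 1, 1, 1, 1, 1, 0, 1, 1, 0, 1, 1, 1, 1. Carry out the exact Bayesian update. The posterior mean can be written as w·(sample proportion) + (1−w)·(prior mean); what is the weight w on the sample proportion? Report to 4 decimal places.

0.4494

The Beta prior is conjugate to a Binomial/Bernoulli likelihood; the update adds successes to α and failures to β.
Posterior mean = (α₀+k)/(α₀+β₀+n) = [n/(α₀+β₀+n)]·(k/n) + [(α₀+β₀)/(α₀+β₀+n)]·α₀/(α₀+β₀), so only n and the prior enter the weight.
The weight on the data is w = n/(α₀+β₀+n) = 13/(6.67+9.26+13) = 13/28.93 = 0.4494.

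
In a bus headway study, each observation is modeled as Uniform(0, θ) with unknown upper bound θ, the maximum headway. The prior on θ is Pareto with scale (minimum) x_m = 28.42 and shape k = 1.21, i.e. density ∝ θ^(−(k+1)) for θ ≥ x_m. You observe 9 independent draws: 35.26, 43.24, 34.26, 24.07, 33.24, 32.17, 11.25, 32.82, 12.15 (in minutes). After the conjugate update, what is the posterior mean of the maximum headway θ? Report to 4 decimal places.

A Pareto(scale x_m, shape k) prior on the upper bound θ of Uniform(0, θ) is conjugate: posterior is Pareto(max(x_m, max xᵢ), k + n).
Sample maximum = 43.24; prior scale x_m = 28.42 → posterior scale = max = 43.24.
Posterior shape = 1.21 + 9 = 10.21.
E[θ|data] = k·x_m/(k−1) = 10.21·43.24/9.21 = 47.9349.

47.9349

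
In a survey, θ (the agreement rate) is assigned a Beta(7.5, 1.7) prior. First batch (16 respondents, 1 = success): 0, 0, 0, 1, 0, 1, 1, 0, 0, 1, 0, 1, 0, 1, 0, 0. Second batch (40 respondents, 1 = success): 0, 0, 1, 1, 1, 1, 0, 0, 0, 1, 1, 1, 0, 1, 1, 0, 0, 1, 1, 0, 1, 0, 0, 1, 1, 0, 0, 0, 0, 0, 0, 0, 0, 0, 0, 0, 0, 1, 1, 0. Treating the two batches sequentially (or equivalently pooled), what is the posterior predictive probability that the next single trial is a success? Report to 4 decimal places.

The Beta prior is conjugate to a Binomial/Bernoulli likelihood; the update adds successes to α and failures to β.
After batch 1: Beta(7.5+6, 1.7+10) = Beta(13.5, 11.7).
After batch 2: Beta(13.5+16, 11.7+24) = Beta(29.5, 35.7).
For a single future Bernoulli trial, P(success | data) = α/(α+β) = 0.4525.

0.4525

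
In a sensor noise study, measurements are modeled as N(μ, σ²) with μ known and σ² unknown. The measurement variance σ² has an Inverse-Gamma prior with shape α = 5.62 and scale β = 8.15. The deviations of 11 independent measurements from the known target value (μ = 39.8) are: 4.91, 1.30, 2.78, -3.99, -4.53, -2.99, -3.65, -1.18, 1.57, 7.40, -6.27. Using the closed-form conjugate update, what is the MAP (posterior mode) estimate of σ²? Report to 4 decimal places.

With known mean μ and an Inverse-Gamma(α, β) prior on σ², the Normal likelihood is conjugate: posterior is Inv-Gamma(α + n/2, β + Σ(xᵢ−μ)²/2).
Σ(xᵢ−μ)² = (4.91)² + (1.30)² + (2.78)² + (-3.99)² + (-4.53)² + (-2.99)² + (-3.65)² + (-1.18)² + (1.57)² + (7.40)² + (-6.27)² = 190.1603.
Posterior: Inv-Gamma(5.62 + 11/2, 8.15 + 190.1603/2) = Inv-Gamma(11.12, 103.23015).
Mode = β/(α+1) = 103.23015/12.12 = 8.5173.

8.5173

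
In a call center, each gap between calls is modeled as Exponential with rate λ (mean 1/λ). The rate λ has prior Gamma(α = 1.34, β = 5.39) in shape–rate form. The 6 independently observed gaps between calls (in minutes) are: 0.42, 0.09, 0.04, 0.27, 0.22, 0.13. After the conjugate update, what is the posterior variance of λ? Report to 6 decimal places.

With a Gamma(shape α, rate β) prior on the exponential rate λ, the posterior after n observations with total T = Σxᵢ is Gamma(α+n, β+T).
Sum of observations T = 1.17 minutes; n = 6.
Posterior: Gamma(1.34+6, 5.39+1.17) = Gamma(7.34, 6.56).
Var = α/β² = 0.170564.

0.170564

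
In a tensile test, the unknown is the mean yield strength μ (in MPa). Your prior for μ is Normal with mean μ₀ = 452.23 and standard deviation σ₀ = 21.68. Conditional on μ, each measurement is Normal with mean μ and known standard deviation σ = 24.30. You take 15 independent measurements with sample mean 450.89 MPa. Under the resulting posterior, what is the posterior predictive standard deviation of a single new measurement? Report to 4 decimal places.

For Normal data with known variance σ², a Normal(μ₀, σ₀²) prior on μ is conjugate. Posterior precision = 1/σ₀² + n/σ²; posterior mean is the precision-weighted average of μ₀ and x̄.
σ₀² = 21.68² = 470.0224, σ² = 24.30² = 590.49; σ² + n·σ₀² = 590.49 + 15·470.0224 = 7640.826.
Posterior precision = 1/σ₀² + n/σ² = 1/470.0224 + 15/590.49 = (σ² + n·σ₀²)/(σ₀²σ²) = 7640.826/(470.0224·590.49); posterior variance σₙ² = σ₀²σ²/(σ² + n·σ₀²) = 470.0224·590.49/7640.826 = 36.323760.
Predictive variance for one new observation = σₙ² + σ² = 470.0224·590.49/7640.826 + 590.49 = σ²·(σ₀² + 7640.826)/7640.826 = 590.49·8110.8484/7640.826 = 626.813760; SD = √(590.49·8110.8484/7640.826) = 25.0362.

25.0362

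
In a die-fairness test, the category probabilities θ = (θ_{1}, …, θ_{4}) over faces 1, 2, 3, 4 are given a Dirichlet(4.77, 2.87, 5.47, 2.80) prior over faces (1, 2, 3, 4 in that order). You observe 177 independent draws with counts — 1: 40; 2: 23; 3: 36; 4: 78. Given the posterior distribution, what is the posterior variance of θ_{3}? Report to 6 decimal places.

0.000870

The Dirichlet prior is conjugate to the Multinomial likelihood: each posterior αⱼ = prior αⱼ + observed count nⱼ.
Posterior concentration: (44.77, 25.87, 41.47, 80.80), total = 192.91.
Var[θ_j] = α_j(Σα−α_j)/((Σα)²(Σα+1)) = 41.47·151.44/(192.91²·193.91) = 0.000870.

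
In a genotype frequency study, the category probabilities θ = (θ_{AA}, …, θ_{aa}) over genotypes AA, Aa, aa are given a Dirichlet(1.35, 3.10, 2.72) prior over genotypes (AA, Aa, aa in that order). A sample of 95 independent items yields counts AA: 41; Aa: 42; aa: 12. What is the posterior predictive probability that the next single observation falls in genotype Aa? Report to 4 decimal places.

The Dirichlet prior is conjugate to the Multinomial likelihood: each posterior αⱼ = prior αⱼ + observed count nⱼ.
Posterior concentration: (42.35, 45.10, 14.72), total = 102.17.
P(next = Aa | data) = α_{Aa}/Σα = 0.4414.

0.4414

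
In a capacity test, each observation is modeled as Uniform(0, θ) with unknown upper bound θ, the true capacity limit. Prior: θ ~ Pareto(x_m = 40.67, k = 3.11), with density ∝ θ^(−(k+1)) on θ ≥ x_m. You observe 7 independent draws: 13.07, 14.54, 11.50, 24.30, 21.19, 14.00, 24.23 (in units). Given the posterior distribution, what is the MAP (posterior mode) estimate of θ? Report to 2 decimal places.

40.67

A Pareto(scale x_m, shape k) prior on the upper bound θ of Uniform(0, θ) is conjugate: posterior is Pareto(max(x_m, max xᵢ), k + n).
Sample maximum = 24.30; prior scale x_m = 40.67 → posterior scale = max = 40.67.
Posterior shape = 3.11 + 7 = 10.11.
The Pareto density is decreasing on [x_m, ∞), so the mode is x_m = 40.67.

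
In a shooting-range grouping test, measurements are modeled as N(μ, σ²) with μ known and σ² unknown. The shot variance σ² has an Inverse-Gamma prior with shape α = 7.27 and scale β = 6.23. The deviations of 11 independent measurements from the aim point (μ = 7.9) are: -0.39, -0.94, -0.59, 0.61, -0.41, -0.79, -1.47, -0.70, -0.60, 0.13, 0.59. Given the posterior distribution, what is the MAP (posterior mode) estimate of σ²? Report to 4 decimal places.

0.6675

With known mean μ and an Inverse-Gamma(α, β) prior on σ², the Normal likelihood is conjugate: posterior is Inv-Gamma(α + n/2, β + Σ(xᵢ−μ)²/2).
Σ(xᵢ−μ)² = (-0.39)² + (-0.94)² + (-0.59)² + (0.61)² + (-0.41)² + (-0.79)² + (-1.47)² + (-0.70)² + (-0.60)² + (0.13)² + (0.59)² = 5.9240.
Posterior: Inv-Gamma(7.27 + 11/2, 6.23 + 5.9240/2) = Inv-Gamma(12.77, 9.19200).
Mode = β/(α+1) = 9.19200/13.77 = 0.6675.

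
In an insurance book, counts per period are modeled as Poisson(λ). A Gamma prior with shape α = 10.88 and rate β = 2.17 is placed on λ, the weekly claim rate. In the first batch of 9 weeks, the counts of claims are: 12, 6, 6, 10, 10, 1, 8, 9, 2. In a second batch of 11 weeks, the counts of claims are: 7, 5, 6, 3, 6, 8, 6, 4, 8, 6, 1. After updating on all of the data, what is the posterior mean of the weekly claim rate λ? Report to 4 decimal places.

With a Gamma(shape α, rate β) prior, the Poisson likelihood is conjugate: the posterior is Gamma(α + ΣXᵢ, β + n).
Batch 1: sum of counts S = 64 over n = 9 weeks.
After batch 1: Gamma(α+S, β+n) = Gamma(10.88+64, 2.17+9) = Gamma(74.88, 11.17).
Batch 2: sum of counts S = 60 over n = 11 weeks.
After batch 2: Gamma(α+S, β+n) = Gamma(74.88+60, 11.17+11) = Gamma(134.88, 22.17).
Posterior mean = α/β = 134.88/22.17 = 6.0839.

6.0839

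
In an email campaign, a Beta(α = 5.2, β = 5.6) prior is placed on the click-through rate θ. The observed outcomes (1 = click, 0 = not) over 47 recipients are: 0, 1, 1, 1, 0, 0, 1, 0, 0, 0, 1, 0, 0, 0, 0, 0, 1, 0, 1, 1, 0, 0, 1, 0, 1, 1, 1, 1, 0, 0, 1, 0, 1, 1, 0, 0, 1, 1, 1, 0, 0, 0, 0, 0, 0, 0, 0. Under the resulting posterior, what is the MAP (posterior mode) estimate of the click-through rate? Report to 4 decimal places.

0.4158

The Beta prior is conjugate to a Binomial/Bernoulli likelihood; the update adds successes to α and failures to β.
Posterior: Beta(α+k, β+n−k) = Beta(5.2+19, 5.6+28) = Beta(24.2, 33.6).
Mode of Beta(a,b) for a,b>1 is (a−1)/(a+b−2) = 23.2/55.8 = 0.4158.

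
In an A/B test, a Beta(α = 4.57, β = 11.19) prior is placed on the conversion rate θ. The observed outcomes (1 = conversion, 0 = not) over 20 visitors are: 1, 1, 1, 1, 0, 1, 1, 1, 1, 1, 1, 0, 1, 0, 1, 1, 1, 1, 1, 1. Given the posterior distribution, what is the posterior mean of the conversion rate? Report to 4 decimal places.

The Beta prior is conjugate to a Binomial/Bernoulli likelihood; the update adds successes to α and failures to β.
Posterior: Beta(α+k, β+n−k) = Beta(4.57+17, 11.19+3) = Beta(21.57, 14.19).
Posterior mean = α/(α+β) = 21.57/35.76 = 0.6032.

0.6032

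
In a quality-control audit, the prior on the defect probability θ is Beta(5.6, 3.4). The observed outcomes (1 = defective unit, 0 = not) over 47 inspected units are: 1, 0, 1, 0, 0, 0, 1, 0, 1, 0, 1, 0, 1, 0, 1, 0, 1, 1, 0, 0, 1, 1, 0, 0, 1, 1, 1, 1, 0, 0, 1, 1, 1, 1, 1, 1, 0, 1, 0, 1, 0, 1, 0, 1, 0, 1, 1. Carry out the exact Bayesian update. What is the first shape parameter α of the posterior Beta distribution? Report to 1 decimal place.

32.6

The Beta prior is conjugate to a Binomial/Bernoulli likelihood; the update adds successes to α and failures to β.
Posterior: Beta(α+k, β+n−k) = Beta(5.6+27, 3.4+20) = Beta(32.6, 23.4).
Posterior α = 32.6.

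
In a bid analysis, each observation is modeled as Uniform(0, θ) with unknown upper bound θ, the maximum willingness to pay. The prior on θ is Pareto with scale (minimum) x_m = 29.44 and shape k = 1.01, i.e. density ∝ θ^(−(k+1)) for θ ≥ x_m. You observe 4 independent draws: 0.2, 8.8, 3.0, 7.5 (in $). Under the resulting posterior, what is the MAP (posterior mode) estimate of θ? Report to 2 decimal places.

A Pareto(scale x_m, shape k) prior on the upper bound θ of Uniform(0, θ) is conjugate: posterior is Pareto(max(x_m, max xᵢ), k + n).
Sample maximum = 8.8; prior scale x_m = 29.44 → posterior scale = max = 29.44.
Posterior shape = 1.01 + 4 = 5.01.
The Pareto density is decreasing on [x_m, ∞), so the mode is x_m = 29.44.

29.44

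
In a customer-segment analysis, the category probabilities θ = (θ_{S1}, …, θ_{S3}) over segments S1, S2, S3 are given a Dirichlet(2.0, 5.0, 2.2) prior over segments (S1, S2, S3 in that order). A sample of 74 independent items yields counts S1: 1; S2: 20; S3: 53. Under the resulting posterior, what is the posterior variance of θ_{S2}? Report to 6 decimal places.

0.002496

The Dirichlet prior is conjugate to the Multinomial likelihood: each posterior αⱼ = prior αⱼ + observed count nⱼ.
Posterior concentration: (3.0, 25.0, 55.2), total = 83.2.
Var[θ_j] = α_j(Σα−α_j)/((Σα)²(Σα+1)) = 25.0·58.2/(83.2²·84.2) = 0.002496.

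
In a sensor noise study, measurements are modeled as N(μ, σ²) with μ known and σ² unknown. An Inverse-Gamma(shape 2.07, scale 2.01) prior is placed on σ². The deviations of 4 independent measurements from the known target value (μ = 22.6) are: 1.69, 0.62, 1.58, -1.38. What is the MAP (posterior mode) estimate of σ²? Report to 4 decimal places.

With known mean μ and an Inverse-Gamma(α, β) prior on σ², the Normal likelihood is conjugate: posterior is Inv-Gamma(α + n/2, β + Σ(xᵢ−μ)²/2).
Σ(xᵢ−μ)² = (1.69)² + (0.62)² + (1.58)² + (-1.38)² = 7.6413.
Posterior: Inv-Gamma(2.07 + 4/2, 2.01 + 7.6413/2) = Inv-Gamma(4.07, 5.83065).
Mode = β/(α+1) = 5.83065/5.07 = 1.1500.

1.1500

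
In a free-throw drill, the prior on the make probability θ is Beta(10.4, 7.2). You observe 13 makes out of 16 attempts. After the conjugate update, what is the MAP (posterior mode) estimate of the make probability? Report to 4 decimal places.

The Beta prior is conjugate to a Binomial/Bernoulli likelihood; the update adds successes to α and failures to β.
Posterior: Beta(α+k, β+n−k) = Beta(10.4+13, 7.2+3) = Beta(23.4, 10.2).
Mode of Beta(a,b) for a,b>1 is (a−1)/(a+b−2) = 22.4/31.6 = 0.7089.

0.7089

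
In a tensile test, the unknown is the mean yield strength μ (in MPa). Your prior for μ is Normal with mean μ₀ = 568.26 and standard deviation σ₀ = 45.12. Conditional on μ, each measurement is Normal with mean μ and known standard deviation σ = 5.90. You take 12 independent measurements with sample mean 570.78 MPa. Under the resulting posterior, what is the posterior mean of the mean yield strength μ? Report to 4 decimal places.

570.7764

For Normal data with known variance σ², a Normal(μ₀, σ₀²) prior on μ is conjugate. Posterior precision = 1/σ₀² + n/σ²; posterior mean is the precision-weighted average of μ₀ and x̄.
n·x̄ = 12·570.78 = 6849.36.
σ₀² = 45.12² = 2035.8144, σ² = 5.90² = 34.81; σ² + n·σ₀² = 34.81 + 12·2035.8144 = 24464.5828.
Posterior mean = (μ₀/σ₀² + n·x̄/σ²)/(1/σ₀² + n/σ²) = (σ²·μ₀ + σ₀²·n·x̄)/(σ² + n·σ₀²) = (34.81·568.26 + 2035.8144·6849.36)/24464.5828 = 13963806.849384/24464.5828 = 570.7764.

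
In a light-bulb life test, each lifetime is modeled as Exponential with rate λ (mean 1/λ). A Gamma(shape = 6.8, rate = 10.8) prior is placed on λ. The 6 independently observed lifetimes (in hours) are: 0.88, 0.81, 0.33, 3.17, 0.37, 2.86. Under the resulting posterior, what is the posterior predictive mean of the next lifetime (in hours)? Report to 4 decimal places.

1.6288

With a Gamma(shape α, rate β) prior on the exponential rate λ, the posterior after n observations with total T = Σxᵢ is Gamma(α+n, β+T).
Sum of observations T = 8.42 hours; n = 6.
Posterior: Gamma(6.8+6, 10.8+8.42) = Gamma(12.8, 19.22).
The predictive distribution for the next observation is Lomax; its mean is β/(α−1) = 19.22/11.8 = 1.6288.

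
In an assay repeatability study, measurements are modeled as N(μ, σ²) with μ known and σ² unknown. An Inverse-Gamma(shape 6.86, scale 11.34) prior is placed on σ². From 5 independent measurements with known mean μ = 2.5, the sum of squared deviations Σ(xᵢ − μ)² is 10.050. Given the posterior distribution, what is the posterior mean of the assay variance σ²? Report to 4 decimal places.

With known mean μ and an Inverse-Gamma(α, β) prior on σ², the Normal likelihood is conjugate: posterior is Inv-Gamma(α + n/2, β + Σ(xᵢ−μ)²/2).
Posterior: Inv-Gamma(6.86 + 5/2, 11.34 + 10.050/2) = Inv-Gamma(9.36, 16.3650).
E[σ²|data] = β/(α−1) = 16.3650/8.36 = 1.9575.

1.9575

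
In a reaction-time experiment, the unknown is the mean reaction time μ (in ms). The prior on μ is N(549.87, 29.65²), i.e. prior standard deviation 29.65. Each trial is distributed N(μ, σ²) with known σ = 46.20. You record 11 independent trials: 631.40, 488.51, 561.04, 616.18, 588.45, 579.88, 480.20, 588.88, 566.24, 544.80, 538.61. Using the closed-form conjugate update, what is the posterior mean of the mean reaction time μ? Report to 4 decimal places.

559.9699

For Normal data with known variance σ², a Normal(μ₀, σ₀²) prior on μ is conjugate. Posterior precision = 1/σ₀² + n/σ²; posterior mean is the precision-weighted average of μ₀ and x̄.
Σxᵢ = 631.40 + 488.51 + 561.04 + 616.18 + 588.45 + 579.88 + 480.20 + 588.88 + 566.24 + 544.80 + 538.61 = 6184.19, so n·x̄ = 6184.19.
σ₀² = 29.65² = 879.1225, σ² = 46.20² = 2134.44; σ² + n·σ₀² = 2134.44 + 11·879.1225 = 11804.7875.
Posterior mean = (μ₀/σ₀² + n·x̄/σ²)/(1/σ₀² + n/σ²) = (σ²·μ₀ + σ₀²·n·x̄)/(σ² + n·σ₀²) = (2134.44·549.87 + 879.1225·6184.19)/11804.7875 = 6610325.096075/11804.7875 = 559.9699.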